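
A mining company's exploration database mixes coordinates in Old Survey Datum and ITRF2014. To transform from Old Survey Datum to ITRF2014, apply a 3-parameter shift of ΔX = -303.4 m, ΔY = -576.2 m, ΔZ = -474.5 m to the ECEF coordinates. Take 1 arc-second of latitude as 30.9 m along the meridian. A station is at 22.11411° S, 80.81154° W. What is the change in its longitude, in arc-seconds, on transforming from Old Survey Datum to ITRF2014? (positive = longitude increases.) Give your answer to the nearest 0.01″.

sin φ = -0.376452, cos φ = 0.926436, sin λ = -0.987168, cos λ = 0.159682.
East component: ΔE = −sin λ·ΔX + cos λ·ΔY = −(-0.987168)(-303.4) + (0.159682)(-576.2) = -391.52 m.
1° of latitude spans 3600 × 30.90 = 111240 m; at latitude φ, 1° of longitude spans that × cos φ = 103056.7 m, so Δλ = -391.52 / 103056.7 × 3600 = -13.677″.

Δλ = -13.68″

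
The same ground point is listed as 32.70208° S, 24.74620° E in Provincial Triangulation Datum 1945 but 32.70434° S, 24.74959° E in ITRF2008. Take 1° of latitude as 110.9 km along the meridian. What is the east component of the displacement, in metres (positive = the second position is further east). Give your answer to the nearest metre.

Δφ = -32.70434° − -32.70208° = -0.00226°; Δλ = 24.74959° − 24.74620° = +0.00339°.
ΔN = Δφ × 110900 = -250.6 m; ΔE = Δλ × 110900 × cos(-32.70208°) = +0.00339 × 110900 × 0.841491 = 316.4 m.

ΔE = 316 m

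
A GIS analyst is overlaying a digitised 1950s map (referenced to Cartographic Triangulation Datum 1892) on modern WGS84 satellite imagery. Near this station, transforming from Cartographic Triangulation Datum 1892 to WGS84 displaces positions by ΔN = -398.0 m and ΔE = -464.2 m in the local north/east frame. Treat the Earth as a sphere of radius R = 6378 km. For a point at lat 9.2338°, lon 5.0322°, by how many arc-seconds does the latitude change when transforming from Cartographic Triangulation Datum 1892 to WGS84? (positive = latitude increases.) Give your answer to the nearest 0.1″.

Δφ = -12.9″

On a sphere of radius R, 1 rad of latitude = R, so Δφ = ΔN / R = -398.0 / 6378000 = -6.2402e-05 rad = -12.871″.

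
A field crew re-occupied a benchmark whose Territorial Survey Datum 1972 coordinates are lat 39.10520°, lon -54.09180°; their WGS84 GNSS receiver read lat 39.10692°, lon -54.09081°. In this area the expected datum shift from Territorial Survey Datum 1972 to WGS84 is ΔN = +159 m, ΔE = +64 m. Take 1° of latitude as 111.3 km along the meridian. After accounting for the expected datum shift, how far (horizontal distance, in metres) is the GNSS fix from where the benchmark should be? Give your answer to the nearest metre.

39 m

Observed coordinate differences: Δφ = +0.00172°, Δλ = +0.00099°.
Converting to metres (1° lat = 111300 m, cos φ = 0.775989): observed ΔN = 191.4 m, observed ΔE = 85.5 m.
Subtracting the expected shift leaves a residual of 191.4 − (159) = 32.4 m north and 85.5 − (64) = 21.5 m east.
Residual distance = √(32.4² + 21.5²) = 38.9 m.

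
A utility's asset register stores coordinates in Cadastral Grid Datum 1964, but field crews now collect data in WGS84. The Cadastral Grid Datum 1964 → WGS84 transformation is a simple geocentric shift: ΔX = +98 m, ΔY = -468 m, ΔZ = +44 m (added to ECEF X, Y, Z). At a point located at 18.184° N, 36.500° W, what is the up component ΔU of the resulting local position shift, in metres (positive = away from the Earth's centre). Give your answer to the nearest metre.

The local up (radial) axis is (cos φ cos λ, cos φ sin λ, sin φ), giving ΔU = 74.844 + 264.475 + 13.731 = 353.05 m.

ΔU = 353 m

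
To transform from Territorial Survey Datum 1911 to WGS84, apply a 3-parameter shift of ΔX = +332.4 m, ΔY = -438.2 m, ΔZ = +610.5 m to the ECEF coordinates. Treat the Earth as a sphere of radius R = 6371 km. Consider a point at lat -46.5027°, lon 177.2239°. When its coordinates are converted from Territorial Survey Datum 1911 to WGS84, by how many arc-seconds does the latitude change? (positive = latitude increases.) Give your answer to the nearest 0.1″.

Δφ = 5.3″

sin φ = -0.725407, cos φ = 0.688320, sin λ = 0.048433, cos λ = -0.998826.
North component: ΔN = −sin φ cos λ·ΔX − sin φ sin λ·ΔY + cos φ·ΔZ = −(-0.725407)(-0.998826)(332.4) − (-0.725407)(0.048433)(-438.2) + (0.688320)(610.5) = 163.98 m.
1° of latitude spans πR/180 = 111195 m, so Δφ = 163.98 / 111195 × 3600 = 5.309″.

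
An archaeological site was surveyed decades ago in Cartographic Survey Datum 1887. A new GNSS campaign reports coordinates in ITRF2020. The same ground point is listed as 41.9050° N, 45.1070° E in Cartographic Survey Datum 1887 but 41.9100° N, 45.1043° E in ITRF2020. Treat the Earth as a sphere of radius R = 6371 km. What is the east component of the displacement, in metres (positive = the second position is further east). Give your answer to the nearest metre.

ΔE = -223 m

Δφ = 41.9100° − 41.9050° = +0.0050°; Δλ = 45.1043° − 45.1070° = -0.0027°.
1° along a meridian = πR/180 = 111195 m.
ΔN = Δφ × 111195 = 556.0 m; ΔE = Δλ × 111195 × cos(41.9050°) = -0.0027 × 111195 × 0.744253 = -223.4 m.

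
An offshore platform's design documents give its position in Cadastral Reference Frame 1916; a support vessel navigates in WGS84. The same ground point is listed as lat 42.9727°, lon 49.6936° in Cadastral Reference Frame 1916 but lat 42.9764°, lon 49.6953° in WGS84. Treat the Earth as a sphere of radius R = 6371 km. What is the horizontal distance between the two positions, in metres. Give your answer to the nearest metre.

434 m

Δφ = 42.9764° − 42.9727° = +0.0037°; Δλ = 49.6953° − 49.6936° = +0.0017°.
1° along a meridian = πR/180 = 111195 m.
ΔN = Δφ × 111195 = 411.4 m; ΔE = Δλ × 111195 × cos(42.9727°) = +0.0017 × 111195 × 0.731679 = 138.3 m.
Distance = √(ΔE² + ΔN²) = √(138.3² + 411.4²) = 434.0 m.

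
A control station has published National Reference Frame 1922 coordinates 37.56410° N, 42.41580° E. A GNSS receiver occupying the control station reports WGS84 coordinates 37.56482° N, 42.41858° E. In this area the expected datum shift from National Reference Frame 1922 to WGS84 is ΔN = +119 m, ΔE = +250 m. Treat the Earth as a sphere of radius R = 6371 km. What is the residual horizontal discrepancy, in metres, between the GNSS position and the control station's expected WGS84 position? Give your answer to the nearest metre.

39 m

Observed coordinate differences: Δφ = +0.00072°, Δλ = +0.00278°.
Converting to metres (1° lat = 111195 m, cos φ = 0.792672): observed ΔN = 80.1 m, observed ΔE = 245.0 m.
Subtracting the expected shift leaves a residual of 80.1 − (119) = -38.9 m north and 245.0 − (250) = -5.0 m east.
Residual distance = √((-38.9)² + (-5.0)²) = 39.3 m.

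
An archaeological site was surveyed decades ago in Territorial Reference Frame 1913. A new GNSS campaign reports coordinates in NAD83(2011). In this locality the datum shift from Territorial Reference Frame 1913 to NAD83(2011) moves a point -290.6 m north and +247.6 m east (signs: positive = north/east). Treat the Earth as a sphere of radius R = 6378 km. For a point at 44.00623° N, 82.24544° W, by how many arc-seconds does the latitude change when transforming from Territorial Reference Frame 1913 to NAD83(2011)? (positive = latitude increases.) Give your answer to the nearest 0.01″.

On a sphere of radius R, 1 rad of latitude = R, so Δφ = ΔN / R = -290.6 / 6378000 = -4.5563e-05 rad = -9.398″.

Δφ = -9.40″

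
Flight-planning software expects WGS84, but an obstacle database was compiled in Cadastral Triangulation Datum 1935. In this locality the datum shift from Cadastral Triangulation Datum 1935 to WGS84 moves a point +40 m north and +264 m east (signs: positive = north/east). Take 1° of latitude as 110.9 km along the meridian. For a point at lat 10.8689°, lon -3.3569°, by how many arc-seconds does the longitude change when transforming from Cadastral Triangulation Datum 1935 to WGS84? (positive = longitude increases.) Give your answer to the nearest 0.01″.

At latitude 10.8689°, cos φ = 0.982061.
1° of longitude at this latitude = 110.9 × cos φ = 108.91 km, so Δλ = 264.0 / 108910.6 = 0.0024240° = 8.726″.

Δλ = 8.73″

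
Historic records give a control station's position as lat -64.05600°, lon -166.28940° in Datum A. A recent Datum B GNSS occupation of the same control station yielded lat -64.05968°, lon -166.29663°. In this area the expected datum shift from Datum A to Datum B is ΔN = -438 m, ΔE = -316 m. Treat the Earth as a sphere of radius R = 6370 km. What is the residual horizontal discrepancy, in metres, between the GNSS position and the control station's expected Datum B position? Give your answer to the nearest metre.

Observed coordinate differences: Δφ = -0.00368°, Δλ = -0.00723°.
Converting to metres (1° lat = 111177 m, cos φ = 0.437492): observed ΔN = -409.1 m, observed ΔE = -351.7 m.
Subtracting the expected shift leaves a residual of -409.1 − (-438) = 28.9 m north and -351.7 − (-316) = -35.7 m east.
Residual distance = √(28.9² + (-35.7)²) = 45.9 m.

46 m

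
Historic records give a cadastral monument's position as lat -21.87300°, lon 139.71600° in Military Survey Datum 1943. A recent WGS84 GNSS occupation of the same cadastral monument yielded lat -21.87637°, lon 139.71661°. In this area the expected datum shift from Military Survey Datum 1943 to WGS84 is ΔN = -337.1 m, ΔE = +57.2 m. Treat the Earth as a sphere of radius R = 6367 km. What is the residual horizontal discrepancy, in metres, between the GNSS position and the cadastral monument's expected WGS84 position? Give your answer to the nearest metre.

38 m

Observed coordinate differences: Δφ = -0.00337°, Δλ = +0.00061°.
Converting to metres (1° lat = 111125 m, cos φ = 0.928012): observed ΔN = -374.5 m, observed ΔE = 62.9 m.
Subtracting the expected shift leaves a residual of -374.5 − (-337.1) = -37.4 m north and 62.9 − (57.2) = 5.7 m east.
Residual distance = √((-37.4)² + 5.7²) = 37.8 m.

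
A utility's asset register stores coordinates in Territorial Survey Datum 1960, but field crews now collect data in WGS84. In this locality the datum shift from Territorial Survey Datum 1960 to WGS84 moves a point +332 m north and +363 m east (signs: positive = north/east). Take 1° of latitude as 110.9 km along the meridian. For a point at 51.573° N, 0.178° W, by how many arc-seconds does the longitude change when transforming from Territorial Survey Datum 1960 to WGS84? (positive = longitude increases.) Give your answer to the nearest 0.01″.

Δλ = 18.96″

At latitude 51.573°, cos φ = 0.621517.
1° of longitude at this latitude = 110.9 × cos φ = 68.93 km, so Δλ = 363.0 / 68926.2 = 0.0052665° = 18.959″.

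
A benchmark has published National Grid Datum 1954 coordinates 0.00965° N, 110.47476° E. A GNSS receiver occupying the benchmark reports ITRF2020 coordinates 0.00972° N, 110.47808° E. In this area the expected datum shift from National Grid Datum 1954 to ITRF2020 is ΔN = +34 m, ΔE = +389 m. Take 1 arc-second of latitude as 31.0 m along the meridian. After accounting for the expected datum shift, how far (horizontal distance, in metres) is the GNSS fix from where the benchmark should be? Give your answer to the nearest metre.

Observed coordinate differences: Δφ = +0.00007°, Δλ = +0.00332°.
Converting to metres (1° lat = 111600 m, cos φ = 1.000000): observed ΔN = 7.8 m, observed ΔE = 370.5 m.
Subtracting the expected shift leaves a residual of 7.8 − (34) = -26.2 m north and 370.5 − (389) = -18.5 m east.
Residual distance = √((-26.2)² + (-18.5)²) = 32.1 m.

32 m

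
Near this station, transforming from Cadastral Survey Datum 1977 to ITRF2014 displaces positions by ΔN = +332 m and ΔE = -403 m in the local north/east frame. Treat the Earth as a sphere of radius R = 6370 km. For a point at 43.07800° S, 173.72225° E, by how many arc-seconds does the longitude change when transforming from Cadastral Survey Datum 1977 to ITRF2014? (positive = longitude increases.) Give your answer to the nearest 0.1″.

Δλ = -17.9″

At latitude -43.07800°, cos φ = 0.730425.
One radian of longitude at latitude φ spans R cos φ, so Δλ = ΔE / (R cos φ) = -403.0 / (6370000 × 0.730425) = -8.6614e-05 rad = -17.866″.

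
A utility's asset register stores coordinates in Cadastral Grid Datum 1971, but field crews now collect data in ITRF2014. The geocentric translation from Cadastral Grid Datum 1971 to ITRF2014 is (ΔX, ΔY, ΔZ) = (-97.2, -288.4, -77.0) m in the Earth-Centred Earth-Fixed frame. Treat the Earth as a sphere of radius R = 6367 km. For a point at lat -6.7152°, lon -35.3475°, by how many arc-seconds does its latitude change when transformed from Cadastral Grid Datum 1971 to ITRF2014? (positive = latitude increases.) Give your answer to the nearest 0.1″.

sin φ = -0.116934, cos φ = 0.993140, sin λ = -0.578534, cos λ = 0.815658.
North component: ΔN = −sin φ cos λ·ΔX − sin φ sin λ·ΔY + cos φ·ΔZ = −(-0.116934)(0.815658)(-97.2) − (-0.116934)(-0.578534)(-288.4) + (0.993140)(-77.0) = -66.23 m.
1° of latitude spans πR/180 = 111125 m, so Δφ = -66.23 / 111125 × 3600 = -2.146″.

Δφ = -2.1″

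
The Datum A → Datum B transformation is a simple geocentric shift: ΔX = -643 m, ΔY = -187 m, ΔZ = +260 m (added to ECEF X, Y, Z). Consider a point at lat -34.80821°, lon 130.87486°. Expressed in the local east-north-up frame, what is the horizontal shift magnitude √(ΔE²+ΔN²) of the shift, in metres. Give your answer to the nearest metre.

714 m

At φ = -34.80821°, λ = 130.87486°: sin φ = -0.570831, cos φ = 0.821067, sin λ = 0.756141, cos λ = -0.654409.
ΔE = −sin λ·ΔX + cos λ·ΔY = −(0.756141)·(-643) + (-0.654409)·(-187) = 608.57 m.
ΔN = −sin φ cos λ·ΔX − sin φ sin λ·ΔY + cos φ·ΔZ = −(-0.570831)(-0.654409)(-643) − (-0.570831)(0.756141)(-187) + (0.821067)(260) = 372.96 m.
Horizontal magnitude = √(ΔE² + ΔN²) = √(608.57² + 372.96²) = 713.76 m.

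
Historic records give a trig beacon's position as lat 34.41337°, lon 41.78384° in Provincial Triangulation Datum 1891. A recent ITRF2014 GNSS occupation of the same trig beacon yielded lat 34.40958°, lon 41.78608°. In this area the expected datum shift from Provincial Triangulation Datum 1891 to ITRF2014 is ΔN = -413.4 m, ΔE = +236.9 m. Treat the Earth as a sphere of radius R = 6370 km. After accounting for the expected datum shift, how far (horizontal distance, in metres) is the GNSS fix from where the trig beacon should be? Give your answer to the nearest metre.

32 m

Observed coordinate differences: Δφ = -0.00379°, Δλ = +0.00224°.
Converting to metres (1° lat = 111177 m, cos φ = 0.824982): observed ΔN = -421.4 m, observed ΔE = 205.5 m.
Subtracting the expected shift leaves a residual of -421.4 − (-413.4) = -8.0 m north and 205.5 − (236.9) = -31.4 m east.
Residual distance = √((-8.0)² + (-31.4)²) = 32.4 m.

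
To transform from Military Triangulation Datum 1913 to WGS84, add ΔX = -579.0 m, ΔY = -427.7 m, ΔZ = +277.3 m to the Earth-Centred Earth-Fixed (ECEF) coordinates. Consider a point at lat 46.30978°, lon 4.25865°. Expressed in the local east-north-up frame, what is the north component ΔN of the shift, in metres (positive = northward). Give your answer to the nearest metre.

ΔN = 632 m

At φ = 46.30978°, λ = 4.25865°: sin φ = 0.723085, cos φ = 0.690759, sin λ = 0.074259, cos λ = 0.997239.
ΔN = −sin φ cos λ·ΔX − sin φ sin λ·ΔY + cos φ·ΔZ = −(0.723085)(0.997239)(-579.0) − (0.723085)(0.074259)(-427.7) + (0.690759)(277.3) = 632.02 m.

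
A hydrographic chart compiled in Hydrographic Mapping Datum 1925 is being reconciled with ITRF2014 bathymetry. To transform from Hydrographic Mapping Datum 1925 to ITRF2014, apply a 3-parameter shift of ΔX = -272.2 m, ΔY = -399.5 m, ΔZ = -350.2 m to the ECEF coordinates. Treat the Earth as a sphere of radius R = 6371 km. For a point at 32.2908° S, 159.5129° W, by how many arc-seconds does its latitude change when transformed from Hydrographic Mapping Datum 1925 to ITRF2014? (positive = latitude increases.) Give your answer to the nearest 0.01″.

sin φ = -0.534217, cos φ = 0.845348, sin λ = -0.349996, cos λ = -0.936751.
North component: ΔN = −sin φ cos λ·ΔX − sin φ sin λ·ΔY + cos φ·ΔZ = −(-0.534217)(-0.936751)(-272.2) − (-0.534217)(-0.349996)(-399.5) + (0.845348)(-350.2) = -85.13 m.
1° of latitude spans πR/180 = 111195 m, so Δφ = -85.13 / 111195 × 3600 = -2.756″.

Δφ = -2.76″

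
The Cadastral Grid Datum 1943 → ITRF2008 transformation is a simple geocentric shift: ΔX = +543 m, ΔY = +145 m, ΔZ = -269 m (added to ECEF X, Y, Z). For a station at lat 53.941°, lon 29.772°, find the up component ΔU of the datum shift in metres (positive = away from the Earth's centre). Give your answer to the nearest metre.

At φ = 53.941°, λ = 29.772°: sin φ = 0.808411, cos φ = 0.588618, sin λ = 0.496550, cos λ = 0.868008.
ΔU = cos φ cos λ·ΔX + cos φ sin λ·ΔY + sin φ·ΔZ = (0.588618)(0.868008)(543) + (0.588618)(0.496550)(145) + (0.808411)(-269) = 102.35 m.

ΔU = 102 m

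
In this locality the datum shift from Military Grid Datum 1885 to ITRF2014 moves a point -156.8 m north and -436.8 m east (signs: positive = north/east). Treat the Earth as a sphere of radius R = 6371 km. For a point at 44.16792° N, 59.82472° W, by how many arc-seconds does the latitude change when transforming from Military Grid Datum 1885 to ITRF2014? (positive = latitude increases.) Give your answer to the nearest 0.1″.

On a sphere of radius R, 1 rad of latitude = R, so Δφ = ΔN / R = -156.8 / 6371000 = -2.4612e-05 rad = -5.076″.

Δφ = -5.1″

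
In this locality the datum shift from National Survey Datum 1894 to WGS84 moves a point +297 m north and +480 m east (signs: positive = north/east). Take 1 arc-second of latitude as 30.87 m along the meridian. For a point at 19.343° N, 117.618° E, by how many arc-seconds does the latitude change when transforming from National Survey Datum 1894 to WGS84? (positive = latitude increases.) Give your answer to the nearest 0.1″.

1″ of latitude = 30.87 m, so Δφ = 297.0 / 30.87 = 9.621″.

Δφ = 9.6″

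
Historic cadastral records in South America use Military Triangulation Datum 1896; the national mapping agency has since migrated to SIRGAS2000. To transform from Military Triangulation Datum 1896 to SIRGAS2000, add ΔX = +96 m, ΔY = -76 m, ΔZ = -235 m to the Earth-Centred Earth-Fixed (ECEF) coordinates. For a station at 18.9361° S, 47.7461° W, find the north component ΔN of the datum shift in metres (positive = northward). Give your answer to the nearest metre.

The local north axis is (−sin φ cos λ, −sin φ sin λ, cos φ), giving ΔN = 20.948 + 18.255 − 222.282 = -183.08 m.

ΔN = -183 m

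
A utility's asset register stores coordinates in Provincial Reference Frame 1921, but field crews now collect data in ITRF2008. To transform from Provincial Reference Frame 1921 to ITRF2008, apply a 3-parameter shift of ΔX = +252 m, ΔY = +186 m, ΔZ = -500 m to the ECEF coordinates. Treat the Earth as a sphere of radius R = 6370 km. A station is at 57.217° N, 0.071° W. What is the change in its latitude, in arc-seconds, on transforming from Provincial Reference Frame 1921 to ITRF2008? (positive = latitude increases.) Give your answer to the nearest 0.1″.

sin φ = 0.840727, cos φ = 0.541459, sin λ = -0.001239, cos λ = 0.999999.
North component: ΔN = −sin φ cos λ·ΔX − sin φ sin λ·ΔY + cos φ·ΔZ = −(0.840727)(0.999999)(252) − (0.840727)(-0.001239)(186) + (0.541459)(-500) = -482.40 m.
1° of latitude spans πR/180 = 111177 m, so Δφ = -482.40 / 111177 × 3600 = -15.620″.

Δφ = -15.6″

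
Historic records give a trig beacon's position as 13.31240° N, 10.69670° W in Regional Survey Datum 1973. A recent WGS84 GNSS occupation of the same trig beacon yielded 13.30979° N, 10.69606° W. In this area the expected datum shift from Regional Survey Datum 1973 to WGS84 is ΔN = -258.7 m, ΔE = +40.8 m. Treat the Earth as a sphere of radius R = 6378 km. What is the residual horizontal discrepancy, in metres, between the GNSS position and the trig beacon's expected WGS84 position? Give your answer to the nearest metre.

43 m

Observed coordinate differences: Δφ = -0.00261°, Δλ = +0.00064°.
Converting to metres (1° lat = 111317 m, cos φ = 0.973129): observed ΔN = -290.5 m, observed ΔE = 69.3 m.
Subtracting the expected shift leaves a residual of -290.5 − (-258.7) = -31.8 m north and 69.3 − (40.8) = 28.5 m east.
Residual distance = √((-31.8)² + 28.5²) = 42.7 m.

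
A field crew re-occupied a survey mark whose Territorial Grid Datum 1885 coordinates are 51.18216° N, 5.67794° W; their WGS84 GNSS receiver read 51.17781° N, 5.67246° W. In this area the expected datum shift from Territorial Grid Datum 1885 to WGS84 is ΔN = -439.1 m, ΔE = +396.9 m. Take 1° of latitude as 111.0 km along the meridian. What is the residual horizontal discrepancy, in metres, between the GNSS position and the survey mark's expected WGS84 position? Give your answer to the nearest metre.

46 m

Observed coordinate differences: Δφ = -0.00435°, Δλ = +0.00548°.
Converting to metres (1° lat = 111000 m, cos φ = 0.626846): observed ΔN = -482.9 m, observed ΔE = 381.3 m.
Subtracting the expected shift leaves a residual of -482.9 − (-439.1) = -43.8 m north and 381.3 − (396.9) = -15.6 m east.
Residual distance = √((-43.8)² + (-15.6)²) = 46.4 m.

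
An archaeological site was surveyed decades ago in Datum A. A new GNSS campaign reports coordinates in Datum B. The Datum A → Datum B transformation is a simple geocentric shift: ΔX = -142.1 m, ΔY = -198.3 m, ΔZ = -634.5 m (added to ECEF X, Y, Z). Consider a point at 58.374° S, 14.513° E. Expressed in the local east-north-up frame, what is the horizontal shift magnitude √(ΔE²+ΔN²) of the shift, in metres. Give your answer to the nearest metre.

516 m

The local east axis at (φ, λ) is (−sin λ, cos λ, 0), so ΔE = −sin(14.513°)·(-142.1) + cos(14.513°)·(-198.3) = -156.36 m.
The local north axis is (−sin φ cos λ, −sin φ sin λ, cos φ), giving ΔN = -117.136 − 42.314 − 332.714 = -492.16 m.
Horizontal magnitude = √(ΔE² + ΔN²) = √((-156.36)² + (-492.16)²) = 516.41 m.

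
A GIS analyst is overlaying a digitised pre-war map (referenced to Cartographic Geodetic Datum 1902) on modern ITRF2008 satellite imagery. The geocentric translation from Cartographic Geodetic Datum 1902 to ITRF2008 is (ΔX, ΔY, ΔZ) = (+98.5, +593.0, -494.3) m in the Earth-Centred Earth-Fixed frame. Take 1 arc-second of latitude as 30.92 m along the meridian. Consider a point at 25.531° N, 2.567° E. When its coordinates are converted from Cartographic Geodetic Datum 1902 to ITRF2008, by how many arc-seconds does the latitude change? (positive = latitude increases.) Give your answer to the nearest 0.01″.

Δφ = -16.17″

sin φ = 0.430999, cos φ = 0.902352, sin λ = 0.044788, cos λ = 0.998997.
North component: ΔN = −sin φ cos λ·ΔX − sin φ sin λ·ΔY + cos φ·ΔZ = −(0.430999)(0.998997)(98.5) − (0.430999)(0.044788)(593.0) + (0.902352)(-494.3) = -499.89 m.
1° of latitude spans 3600 × 30.92 = 111312 m, so Δφ = -499.89 / 111312 × 3600 = -16.167″.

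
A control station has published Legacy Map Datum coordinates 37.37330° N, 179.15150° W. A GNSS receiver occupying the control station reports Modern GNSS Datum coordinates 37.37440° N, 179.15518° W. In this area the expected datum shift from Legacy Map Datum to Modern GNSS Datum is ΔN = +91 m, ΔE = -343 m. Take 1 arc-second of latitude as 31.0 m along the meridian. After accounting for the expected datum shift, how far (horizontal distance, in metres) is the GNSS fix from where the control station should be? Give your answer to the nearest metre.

Observed coordinate differences: Δφ = +0.00110°, Δλ = -0.00368°.
Converting to metres (1° lat = 111600 m, cos φ = 0.794698): observed ΔN = 122.8 m, observed ΔE = -326.4 m.
Subtracting the expected shift leaves a residual of 122.8 − (91) = 31.8 m north and -326.4 − (-343) = 16.6 m east.
Residual distance = √(31.8² + 16.6²) = 35.8 m.

36 m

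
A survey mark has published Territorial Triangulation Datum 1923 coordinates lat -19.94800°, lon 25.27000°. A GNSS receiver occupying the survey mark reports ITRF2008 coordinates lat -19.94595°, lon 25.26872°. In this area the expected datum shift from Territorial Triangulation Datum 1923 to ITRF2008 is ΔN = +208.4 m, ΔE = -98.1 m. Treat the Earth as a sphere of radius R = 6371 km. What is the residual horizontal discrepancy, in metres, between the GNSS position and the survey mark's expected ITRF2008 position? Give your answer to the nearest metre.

41 m

Observed coordinate differences: Δφ = +0.00205°, Δλ = -0.00128°.
Converting to metres (1° lat = 111195 m, cos φ = 0.940003): observed ΔN = 227.9 m, observed ΔE = -133.8 m.
Subtracting the expected shift leaves a residual of 227.9 − (208.4) = 19.5 m north and -133.8 − (-98.1) = -35.7 m east.
Residual distance = √(19.5² + (-35.7)²) = 40.7 m.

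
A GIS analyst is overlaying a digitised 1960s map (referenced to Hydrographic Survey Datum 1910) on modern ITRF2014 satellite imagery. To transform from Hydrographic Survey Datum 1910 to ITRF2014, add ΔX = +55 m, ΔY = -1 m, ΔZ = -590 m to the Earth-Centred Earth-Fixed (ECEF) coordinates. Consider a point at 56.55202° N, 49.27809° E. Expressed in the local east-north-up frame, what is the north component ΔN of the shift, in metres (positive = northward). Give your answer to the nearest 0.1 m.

At φ = 56.55202°, λ = 49.27809°: sin φ = 0.834387, cos φ = 0.551180, sin λ = 0.757885, cos λ = 0.652388.
ΔN = −sin φ cos λ·ΔX − sin φ sin λ·ΔY + cos φ·ΔZ = −(0.834387)(0.652388)(55) − (0.834387)(0.757885)(-1) + (0.551180)(-590) = -354.50 m.

ΔN = -354.5 m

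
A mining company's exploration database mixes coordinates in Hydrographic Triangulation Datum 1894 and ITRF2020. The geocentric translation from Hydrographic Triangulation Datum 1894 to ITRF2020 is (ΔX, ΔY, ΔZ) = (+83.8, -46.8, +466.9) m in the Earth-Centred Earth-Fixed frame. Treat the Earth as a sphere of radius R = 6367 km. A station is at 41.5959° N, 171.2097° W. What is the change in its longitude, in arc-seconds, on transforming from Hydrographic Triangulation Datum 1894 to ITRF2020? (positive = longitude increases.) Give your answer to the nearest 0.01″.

Δλ = 2.56″

sin φ = 0.663873, cos φ = 0.747846, sin λ = -0.152819, cos λ = -0.988254.
East component: ΔE = −sin λ·ΔX + cos λ·ΔY = −(-0.152819)(83.8) + (-0.988254)(-46.8) = 59.06 m.
1° of latitude spans πR/180 = 111125 m; at latitude φ, 1° of longitude spans that × cos φ = 83104.4 m, so Δλ = 59.06 / 83104.4 × 3600 = 2.558″.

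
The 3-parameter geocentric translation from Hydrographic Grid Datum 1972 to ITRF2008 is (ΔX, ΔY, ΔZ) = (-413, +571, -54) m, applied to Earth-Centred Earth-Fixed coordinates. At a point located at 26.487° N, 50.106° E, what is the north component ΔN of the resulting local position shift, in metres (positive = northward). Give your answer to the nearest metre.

At φ = 26.487°, λ = 50.106°: sin φ = 0.445995, cos φ = 0.895036, sin λ = 0.767232, cos λ = 0.641369.
ΔN = −sin φ cos λ·ΔX − sin φ sin λ·ΔY + cos φ·ΔZ = −(0.445995)(0.641369)(-413) − (0.445995)(0.767232)(571) + (0.895036)(-54) = -125.58 m.

ΔN = -126 m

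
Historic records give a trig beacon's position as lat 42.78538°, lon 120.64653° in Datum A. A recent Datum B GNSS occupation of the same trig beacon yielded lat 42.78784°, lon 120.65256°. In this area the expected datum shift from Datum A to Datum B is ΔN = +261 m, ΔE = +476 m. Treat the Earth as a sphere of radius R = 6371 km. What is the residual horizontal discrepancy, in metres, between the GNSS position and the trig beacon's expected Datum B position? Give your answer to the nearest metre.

Observed coordinate differences: Δφ = +0.00246°, Δλ = +0.00603°.
Converting to metres (1° lat = 111195 m, cos φ = 0.733903): observed ΔN = 273.5 m, observed ΔE = 492.1 m.
Subtracting the expected shift leaves a residual of 273.5 − (261) = 12.5 m north and 492.1 − (476) = 16.1 m east.
Residual distance = √(12.5² + 16.1²) = 20.4 m.

20 m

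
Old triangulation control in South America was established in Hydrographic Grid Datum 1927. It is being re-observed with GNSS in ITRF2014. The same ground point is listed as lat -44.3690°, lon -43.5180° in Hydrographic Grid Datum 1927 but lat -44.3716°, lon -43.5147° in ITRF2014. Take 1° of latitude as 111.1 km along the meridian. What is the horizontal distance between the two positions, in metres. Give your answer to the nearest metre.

Δφ = -44.3716° − -44.3690° = -0.0026°; Δλ = -43.5147° − -43.5180° = +0.0033°.
ΔN = Δφ × 111100 = -288.9 m; ΔE = Δλ × 111100 × cos(-44.3690°) = +0.0033 × 111100 × 0.714851 = 262.1 m.
Distance = √(ΔE² + ΔN²) = √(262.1² + (-288.9)²) = 390.0 m.

390 m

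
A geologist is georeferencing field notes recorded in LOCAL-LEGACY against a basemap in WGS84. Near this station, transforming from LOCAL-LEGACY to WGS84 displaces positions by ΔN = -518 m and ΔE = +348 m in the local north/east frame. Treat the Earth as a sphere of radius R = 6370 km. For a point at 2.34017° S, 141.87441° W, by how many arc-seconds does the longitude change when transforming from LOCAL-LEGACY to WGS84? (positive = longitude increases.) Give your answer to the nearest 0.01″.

At latitude -2.34017°, cos φ = 0.999166.
One radian of longitude at latitude φ spans R cos φ, so Δλ = ΔE / (R cos φ) = 348.0 / (6370000 × 0.999166) = 5.4677e-05 rad = 11.278″.

Δλ = 11.28″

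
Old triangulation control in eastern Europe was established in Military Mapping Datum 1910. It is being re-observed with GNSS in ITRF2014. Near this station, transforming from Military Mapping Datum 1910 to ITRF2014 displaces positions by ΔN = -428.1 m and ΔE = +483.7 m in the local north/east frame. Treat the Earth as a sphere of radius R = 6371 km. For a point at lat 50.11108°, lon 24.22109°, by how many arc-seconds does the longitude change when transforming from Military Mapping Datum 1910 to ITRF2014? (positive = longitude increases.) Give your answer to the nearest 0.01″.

Δλ = 24.42″

At latitude 50.11108°, cos φ = 0.641301.
One radian of longitude at latitude φ spans R cos φ, so Δλ = ΔE / (R cos φ) = 483.7 / (6371000 × 0.641301) = 1.1839e-04 rad = 24.419″.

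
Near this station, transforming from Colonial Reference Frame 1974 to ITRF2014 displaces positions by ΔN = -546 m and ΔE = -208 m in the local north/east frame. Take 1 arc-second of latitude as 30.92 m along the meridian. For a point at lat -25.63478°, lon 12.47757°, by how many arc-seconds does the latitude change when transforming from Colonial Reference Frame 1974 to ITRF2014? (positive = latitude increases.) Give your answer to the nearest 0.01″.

Δφ = -17.66″

1″ of latitude = 30.92 m, so Δφ = -546.0 / 30.92 = -17.658″.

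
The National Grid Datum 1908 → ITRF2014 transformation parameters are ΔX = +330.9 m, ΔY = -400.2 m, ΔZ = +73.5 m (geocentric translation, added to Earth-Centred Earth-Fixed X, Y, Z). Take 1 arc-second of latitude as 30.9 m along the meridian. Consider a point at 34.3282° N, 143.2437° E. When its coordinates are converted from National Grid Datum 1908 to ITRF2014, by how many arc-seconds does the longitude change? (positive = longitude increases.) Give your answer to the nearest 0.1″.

sin φ = 0.563933, cos φ = 0.825821, sin λ = 0.598413, cos λ = -0.801188.
East component: ΔE = −sin λ·ΔX + cos λ·ΔY = −(0.598413)(330.9) + (-0.801188)(-400.2) = 122.62 m.
1° of latitude spans 3600 × 30.90 = 111240 m; at latitude φ, 1° of longitude spans that × cos φ = 91864.3 m, so Δλ = 122.62 / 91864.3 × 3600 = 4.805″.

Δλ = 4.8″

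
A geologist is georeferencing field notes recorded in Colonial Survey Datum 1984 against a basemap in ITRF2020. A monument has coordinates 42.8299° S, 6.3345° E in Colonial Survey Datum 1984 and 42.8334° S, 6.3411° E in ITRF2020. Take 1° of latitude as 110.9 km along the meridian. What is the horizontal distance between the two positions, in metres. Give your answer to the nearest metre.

662 m

Δφ = -42.8334° − -42.8299° = -0.0035°; Δλ = 6.3411° − 6.3345° = +0.0066°.
ΔN = Δφ × 110900 = -388.1 m; ΔE = Δλ × 110900 × cos(-42.8299°) = +0.0066 × 110900 × 0.733375 = 536.8 m.
Distance = √(ΔE² + ΔN²) = √(536.8² + (-388.1)²) = 662.4 m.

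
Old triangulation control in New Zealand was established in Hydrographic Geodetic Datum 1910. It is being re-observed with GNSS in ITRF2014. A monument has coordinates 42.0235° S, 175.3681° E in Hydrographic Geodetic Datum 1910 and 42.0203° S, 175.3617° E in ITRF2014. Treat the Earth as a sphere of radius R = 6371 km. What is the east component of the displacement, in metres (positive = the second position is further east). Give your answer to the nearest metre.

ΔE = -529 m

Δφ = -42.0203° − -42.0235° = +0.0032°; Δλ = 175.3617° − 175.3681° = -0.0064°.
1° along a meridian = πR/180 = 111195 m.
ΔN = Δφ × 111195 = 355.8 m; ΔE = Δλ × 111195 × cos(-42.0235°) = -0.0064 × 111195 × 0.742870 = -528.7 m.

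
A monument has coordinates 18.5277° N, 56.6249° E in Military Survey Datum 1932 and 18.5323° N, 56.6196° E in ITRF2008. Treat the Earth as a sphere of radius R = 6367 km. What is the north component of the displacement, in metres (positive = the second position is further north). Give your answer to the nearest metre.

Δφ = 18.5323° − 18.5277° = +0.0046°; Δλ = 56.6196° − 56.6249° = -0.0053°.
1° along a meridian = πR/180 = 111125 m.
ΔN = Δφ × 111125 = 511.2 m; ΔE = Δλ × 111125 × cos(18.5277°) = -0.0053 × 111125 × 0.948170 = -558.4 m.

ΔN = 511 m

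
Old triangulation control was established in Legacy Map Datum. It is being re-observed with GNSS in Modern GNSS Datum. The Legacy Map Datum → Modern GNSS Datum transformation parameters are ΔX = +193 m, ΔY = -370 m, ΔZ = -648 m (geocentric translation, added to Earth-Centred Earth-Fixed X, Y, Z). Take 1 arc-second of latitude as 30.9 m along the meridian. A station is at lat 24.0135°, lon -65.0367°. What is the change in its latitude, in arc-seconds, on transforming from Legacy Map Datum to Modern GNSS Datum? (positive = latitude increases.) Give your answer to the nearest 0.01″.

sin φ = 0.406952, cos φ = 0.913450, sin λ = -0.906578, cos λ = 0.422038.
North component: ΔN = −sin φ cos λ·ΔX − sin φ sin λ·ΔY + cos φ·ΔZ = −(0.406952)(0.422038)(193) − (0.406952)(-0.906578)(-370) + (0.913450)(-648) = -761.57 m.
1° of latitude spans 3600 × 30.90 = 111240 m, so Δφ = -761.57 / 111240 × 3600 = -24.646″.

Δφ = -24.65″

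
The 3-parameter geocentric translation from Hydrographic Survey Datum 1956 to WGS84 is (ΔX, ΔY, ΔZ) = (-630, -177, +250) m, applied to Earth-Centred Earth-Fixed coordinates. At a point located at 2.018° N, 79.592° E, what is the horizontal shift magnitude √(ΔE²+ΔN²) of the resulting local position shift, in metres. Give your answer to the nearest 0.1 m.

642.6 m

The local east axis at (φ, λ) is (−sin λ, cos λ, 0), so ΔE = −sin(79.592°)·(-630) + cos(79.592°)·(-177) = 587.66 m.
The local north axis is (−sin φ cos λ, −sin φ sin λ, cos φ), giving ΔN = 4.008 + 6.130 + 249.845 = 259.98 m.
Horizontal magnitude = √(ΔE² + ΔN²) = √(587.66² + 259.98²) = 642.60 m.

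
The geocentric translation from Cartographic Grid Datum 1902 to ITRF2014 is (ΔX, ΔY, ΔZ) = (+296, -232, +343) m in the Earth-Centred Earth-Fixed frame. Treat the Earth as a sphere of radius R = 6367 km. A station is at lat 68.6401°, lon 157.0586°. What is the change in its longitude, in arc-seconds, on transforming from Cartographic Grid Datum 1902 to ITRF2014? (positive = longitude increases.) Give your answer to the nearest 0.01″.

sin φ = 0.931311, cos φ = 0.364225, sin λ = 0.389789, cos λ = -0.920904.
East component: ΔE = −sin λ·ΔX + cos λ·ΔY = −(0.389789)(296) + (-0.920904)(-232) = 98.27 m.
1° of latitude spans πR/180 = 111125 m; at latitude φ, 1° of longitude spans that × cos φ = 40474.6 m, so Δλ = 98.27 / 40474.6 × 3600 = 8.741″.

Δλ = 8.74″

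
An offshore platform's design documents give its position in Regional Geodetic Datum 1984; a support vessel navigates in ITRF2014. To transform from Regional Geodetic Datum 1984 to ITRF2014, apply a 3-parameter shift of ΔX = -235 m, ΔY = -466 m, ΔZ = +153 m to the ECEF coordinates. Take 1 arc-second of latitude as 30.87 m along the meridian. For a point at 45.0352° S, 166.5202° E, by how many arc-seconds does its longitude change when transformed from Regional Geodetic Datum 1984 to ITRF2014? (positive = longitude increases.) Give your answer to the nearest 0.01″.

Δλ = 23.28″

sin φ = -0.707541, cos φ = 0.706672, sin λ = 0.233103, cos λ = -0.972452.
East component: ΔE = −sin λ·ΔX + cos λ·ΔY = −(0.233103)(-235) + (-0.972452)(-466) = 507.94 m.
1° of latitude spans 3600 × 30.87 = 111132 m; at latitude φ, 1° of longitude spans that × cos φ = 78533.9 m, so Δλ = 507.94 / 78533.9 × 3600 = 23.284″.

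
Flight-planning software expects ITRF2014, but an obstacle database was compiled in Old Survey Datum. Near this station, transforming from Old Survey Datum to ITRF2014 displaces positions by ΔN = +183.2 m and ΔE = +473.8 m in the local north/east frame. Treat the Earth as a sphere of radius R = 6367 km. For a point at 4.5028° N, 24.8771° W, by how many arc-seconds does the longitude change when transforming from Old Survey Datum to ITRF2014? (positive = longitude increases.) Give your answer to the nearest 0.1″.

At latitude 4.5028°, cos φ = 0.996913.
One radian of longitude at latitude φ spans R cos φ, so Δλ = ΔE / (R cos φ) = 473.8 / (6367000 × 0.996913) = 7.4645e-05 rad = 15.397″.

Δλ = 15.4″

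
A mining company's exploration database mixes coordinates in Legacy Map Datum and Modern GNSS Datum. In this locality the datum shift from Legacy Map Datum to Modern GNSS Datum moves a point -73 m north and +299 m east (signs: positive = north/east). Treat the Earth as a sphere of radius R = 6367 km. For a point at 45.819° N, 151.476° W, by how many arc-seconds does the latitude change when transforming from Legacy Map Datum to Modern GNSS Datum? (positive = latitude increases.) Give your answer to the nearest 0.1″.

Δφ = -2.4″

On a sphere of radius R, 1 rad of latitude = R, so Δφ = ΔN / R = -73.0 / 6367000 = -1.1465e-05 rad = -2.365″.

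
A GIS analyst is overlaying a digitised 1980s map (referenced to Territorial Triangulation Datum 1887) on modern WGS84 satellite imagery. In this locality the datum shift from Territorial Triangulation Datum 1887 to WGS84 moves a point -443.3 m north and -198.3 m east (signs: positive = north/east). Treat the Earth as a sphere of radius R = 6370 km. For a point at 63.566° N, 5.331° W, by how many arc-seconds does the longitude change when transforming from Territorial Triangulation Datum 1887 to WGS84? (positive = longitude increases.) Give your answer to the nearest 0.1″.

At latitude 63.566°, cos φ = 0.445167.
One radian of longitude at latitude φ spans R cos φ, so Δλ = ΔE / (R cos φ) = -198.3 / (6370000 × 0.445167) = -6.9930e-05 rad = -14.424″.

Δλ = -14.4″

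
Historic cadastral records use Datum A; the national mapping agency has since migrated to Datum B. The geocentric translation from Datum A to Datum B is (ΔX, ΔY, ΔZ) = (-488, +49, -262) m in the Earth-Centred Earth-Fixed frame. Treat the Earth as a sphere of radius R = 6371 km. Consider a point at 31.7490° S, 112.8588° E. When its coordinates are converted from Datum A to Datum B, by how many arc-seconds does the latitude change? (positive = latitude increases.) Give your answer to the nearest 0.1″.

Δφ = -3.2″

sin φ = -0.526199, cos φ = 0.850361, sin λ = 0.921465, cos λ = -0.388461.
North component: ΔN = −sin φ cos λ·ΔX − sin φ sin λ·ΔY + cos φ·ΔZ = −(-0.526199)(-0.388461)(-488) − (-0.526199)(0.921465)(49) + (0.850361)(-262) = -99.28 m.
1° of latitude spans πR/180 = 111195 m, so Δφ = -99.28 / 111195 × 3600 = -3.214″.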